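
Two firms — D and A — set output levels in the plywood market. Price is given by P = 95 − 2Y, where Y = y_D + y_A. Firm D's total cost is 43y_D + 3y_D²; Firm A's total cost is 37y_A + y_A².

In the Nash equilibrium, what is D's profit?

61.25

Firm D's profit: π = y_D(95 − 2(y_D + y_A)) − 43y_D − 3y_D².
∂π/∂y_D = 52 − 10y_D − 2y_A = 0, so y_D = 5.2 − 0.2y_A.
For A: ∂π/∂y_A = 58 − 6y_A − 2y_D = 0 ⇒ y_A = 29/3 − (1/3)y_D.
Plugging y_A into D's best response: y_D = 5.2 − 0.2(29/3 − (1/3)y_D) ⇒ (14/15)y_D = 49/15, so y_D = 3.5.
Then y_A = 29/3 − (1/3)·3.5 = 8.5.
Price P = 95 − 2·12 = 71.
D's profit: (71 − 43)·3.5 − 3(3.5)² = 61.25.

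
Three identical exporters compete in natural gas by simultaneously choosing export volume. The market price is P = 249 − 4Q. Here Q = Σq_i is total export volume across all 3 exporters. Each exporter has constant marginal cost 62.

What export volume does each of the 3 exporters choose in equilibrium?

A representative exporter's profit is π_i = q_i(249 − 4Q) − 62q_i, with Q = q_i + Σ_{j≠i} q_j.
First-order condition: 187 − 8q_i − 4Σ_{j≠i} q_j = 0.
With identical exporters, set every q_j = q: then 187 − 8q − 8q = 0, i.e. q = 187/16 = 11.6875.

11.6875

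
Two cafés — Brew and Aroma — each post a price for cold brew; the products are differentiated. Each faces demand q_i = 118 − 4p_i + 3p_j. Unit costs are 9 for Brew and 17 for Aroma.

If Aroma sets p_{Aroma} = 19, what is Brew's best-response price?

26.375

Brew's profit: π = (p_{Brew} − 9)(118 − 4p_{Brew} + 3p_{Aroma}).
∂π/∂p_{Brew} = 154 − 8p_{Brew} + 3p_{Aroma} = 0 ⇒ p_{Brew} = 19.25 + 0.375p_{Aroma}.
At p_{Aroma} = 19: p_{Brew} = 19.25 + 0.375·19 = 26.375.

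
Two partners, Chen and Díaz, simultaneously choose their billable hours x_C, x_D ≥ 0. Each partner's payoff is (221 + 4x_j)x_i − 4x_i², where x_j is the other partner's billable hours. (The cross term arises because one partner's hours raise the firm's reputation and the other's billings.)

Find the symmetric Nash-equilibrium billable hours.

Chen's payoff is (221 + 4x_D)x_C − 4x_C².
∂π/∂x_C = 221 + 4x_D − 8x_C = 0, so x_C = 27.625 + 0.5x_D.
By symmetry x_D = x_C; substituting into the reaction function, 0.5x_C = 27.625 and x_C = 55.25.

55.25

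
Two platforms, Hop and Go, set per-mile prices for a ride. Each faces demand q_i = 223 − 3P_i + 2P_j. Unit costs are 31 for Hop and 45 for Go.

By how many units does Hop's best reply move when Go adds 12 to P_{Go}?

4

Hop's profit: π = (P_{Hop} − 31)(223 − 3P_{Hop} + 2P_{Go}).
∂π/∂P_{Hop} = 316 − 6P_{Hop} + 2P_{Go} = 0 ⇒ P_{Hop} = 158/3 + (1/3)P_{Go}.
The reaction-function slope is 1/3, so a 12-unit rise in P_{Go} moves P_{Hop} by 1/3 × 12 = 4. Hop's best response rises — the actions are strategic complements.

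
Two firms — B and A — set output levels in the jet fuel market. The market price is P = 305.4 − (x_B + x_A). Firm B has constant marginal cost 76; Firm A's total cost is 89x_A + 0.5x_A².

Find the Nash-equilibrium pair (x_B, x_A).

94.36, 40.68

Firm B's profit: π = x_B(305.4 − (x_B + x_A)) − 76x_B.
∂π/∂x_B = 229.4 − 2x_B − x_A = 0, so x_B = 114.7 − 0.5x_A.
For A: ∂π/∂x_A = 216.4 − 3x_A − x_B = 0 ⇒ x_A = 1082/15 − (1/3)x_B.
Solving the two reaction functions simultaneously: (1 − (−0.5)(−1/3))x_B = 114.7 − 0.5·(1082/15), so (5/6)x_B = 2359/30 and x_B = 94.36.
Then x_A = 1082/15 − (1/3)·94.36 = 40.68.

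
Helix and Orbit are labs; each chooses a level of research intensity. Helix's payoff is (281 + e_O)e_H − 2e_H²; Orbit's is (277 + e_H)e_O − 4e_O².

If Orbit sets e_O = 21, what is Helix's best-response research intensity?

75.5

Expanding Helix's payoff: 281e_H + e_Oe_H − 2e_H².
∂π/∂e_H = 281 + e_O − 4e_H = 0, so e_H = 70.25 + 0.25e_O.
At e_O = 21: e_H = 70.25 + 0.25·21 = 75.5.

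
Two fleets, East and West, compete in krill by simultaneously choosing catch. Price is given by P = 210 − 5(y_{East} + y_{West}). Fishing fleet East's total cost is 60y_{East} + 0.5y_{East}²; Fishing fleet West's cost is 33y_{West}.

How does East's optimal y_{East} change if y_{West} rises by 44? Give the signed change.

-20

Fishing fleet East's profit: π = y_{East}(210 − 5(y_{East} + y_{West})) − 60y_{East} − 0.5y_{East}².
∂π/∂y_{East} = 150 − 11y_{East} − 5y_{West} = 0, so y_{East} = 150/11 − (5/11)y_{West}.
The reaction-function slope is −5/11, so a 44-unit rise in y_{West} moves y_{East} by −5/11 × 44 = −20. East's best response falls — the actions are strategic substitutes.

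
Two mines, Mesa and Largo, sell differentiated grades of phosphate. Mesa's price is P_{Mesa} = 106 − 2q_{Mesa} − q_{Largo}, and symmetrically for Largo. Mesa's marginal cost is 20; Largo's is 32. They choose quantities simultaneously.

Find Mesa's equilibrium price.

Mine Mesa's profit: π = q_{Mesa}(106 − 2q_{Mesa} − q_{Largo}) − 20q_{Mesa}.
∂π/∂q_{Mesa} = 86 − 4q_{Mesa} − q_{Largo} = 0 ⇒ q_{Mesa} = 21.5 − 0.25q_{Largo}.
Similarly q_{Largo} = 18.5 − 0.25q_{Mesa}.
Substituting the second reaction function into the first: q_{Mesa} = 21.5 − 0.25(18.5 − 0.25q_{Mesa}), which gives 0.9375q_{Mesa} = 16.875 ⇒ q_{Mesa} = 18.
Then q_{Largo} = 18.5 − 0.25·18 = 14.
P_{Mesa} = 106 − 2·18 − 14 = 56.

56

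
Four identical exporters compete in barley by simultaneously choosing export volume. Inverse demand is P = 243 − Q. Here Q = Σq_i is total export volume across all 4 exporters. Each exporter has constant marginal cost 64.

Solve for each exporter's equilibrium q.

A representative exporter's profit is π_i = q_i(243 − Q) − 64q_i, with Q = q_i + Σ_{j≠i} q_j.
First-order condition: 179 − 2q_i − Σ_{j≠i} q_j = 0.
In a symmetric equilibrium every exporter chooses the same q, so Σ_{j≠i} q_j = 3q. The condition becomes 179 − 5q = 0, giving q = 179/5 = 35.8.

35.8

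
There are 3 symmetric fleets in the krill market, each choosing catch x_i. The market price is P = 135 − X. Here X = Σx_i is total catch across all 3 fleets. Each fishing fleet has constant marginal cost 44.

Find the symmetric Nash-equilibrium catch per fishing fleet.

A representative fishing fleet's profit is π_i = x_i(135 − X) − 44x_i, with X = x_i + Σ_{j≠i} x_j.
First-order condition: 91 − 2x_i − Σ_{j≠i} x_j = 0.
Imposing symmetry (x_j = x for all j) turns Σ_{j≠i} x_j into 2x, so 91 = 4x and x = 22.75.

22.75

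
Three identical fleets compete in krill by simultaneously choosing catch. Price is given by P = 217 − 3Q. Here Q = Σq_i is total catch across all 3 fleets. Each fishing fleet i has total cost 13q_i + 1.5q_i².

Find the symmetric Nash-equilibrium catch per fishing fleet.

A representative fishing fleet's profit is π_i = q_i(217 − 3Q) − 13q_i − 1.5q_i², with Q = q_i + Σ_{j≠i} q_j.
First-order condition: 204 − 9q_i − 3Σ_{j≠i} q_j = 0.
With identical fishing fleets, set every q_j = q: then 204 − 9q − 6q = 0, i.e. q = 204/15 = 13.6.

13.6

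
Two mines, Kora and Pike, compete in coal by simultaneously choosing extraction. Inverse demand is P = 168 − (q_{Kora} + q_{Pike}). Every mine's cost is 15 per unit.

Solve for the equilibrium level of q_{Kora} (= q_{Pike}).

51

Mine Kora's profit: π = q_{Kora}(168 − (q_{Kora} + q_{Pike})) − 15q_{Kora}.
∂π/∂q_{Kora} = 153 − 2q_{Kora} − q_{Pike} = 0, so q_{Kora} = 76.5 − 0.5q_{Pike}.
By symmetry q_{Pike} = q_{Kora}; substituting into the reaction function, 1.5q_{Kora} = 76.5 and q_{Kora} = 51.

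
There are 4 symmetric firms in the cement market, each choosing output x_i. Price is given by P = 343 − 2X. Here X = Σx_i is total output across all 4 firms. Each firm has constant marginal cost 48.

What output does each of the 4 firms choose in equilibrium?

29.5

A representative firm's profit is π_i = x_i(343 − 2X) − 48x_i, with X = x_i + Σ_{j≠i} x_j.
First-order condition: 295 − 4x_i − 2Σ_{j≠i} x_j = 0.
With identical firms, set every x_j = x: then 295 − 4x − 6x = 0, i.e. x = 295/10 = 29.5.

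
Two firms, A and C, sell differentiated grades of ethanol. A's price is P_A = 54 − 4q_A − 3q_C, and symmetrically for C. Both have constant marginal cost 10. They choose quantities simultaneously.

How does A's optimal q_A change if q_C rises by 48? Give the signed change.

-18

Firm A's profit: π = q_A(54 − 4q_A − 3q_C) − 10q_A.
∂π/∂q_A = 44 − 8q_A − 3q_C = 0 ⇒ q_A = 5.5 − 0.375q_C.
The reaction-function slope is −0.375, so a 48-unit rise in q_C moves q_A by −0.375 × 48 = −18. A's best response falls — the actions are strategic substitutes.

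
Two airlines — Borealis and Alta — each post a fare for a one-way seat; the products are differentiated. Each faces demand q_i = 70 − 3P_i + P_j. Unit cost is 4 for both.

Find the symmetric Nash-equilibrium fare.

Borealis's profit: π = (P_{Borealis} − 4)(70 − 3P_{Borealis} + P_{Alta}).
∂π/∂P_{Borealis} = 82 − 6P_{Borealis} + P_{Alta} = 0 ⇒ P_{Borealis} = 41/3 + (1/6)P_{Alta}.
By symmetry P_{Alta} = P_{Borealis}; substituting into the reaction function, (5/6)P_{Borealis} = 41/3 and P_{Borealis} = 16.4.

16.4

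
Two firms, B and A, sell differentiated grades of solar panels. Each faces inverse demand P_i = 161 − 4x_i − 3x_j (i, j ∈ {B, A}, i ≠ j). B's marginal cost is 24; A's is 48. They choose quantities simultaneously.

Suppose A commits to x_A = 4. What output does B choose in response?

Firm B's profit: π = x_B(161 − 4x_B − 3x_A) − 24x_B.
∂π/∂x_B = 137 − 8x_B − 3x_A = 0 ⇒ x_B = 17.125 − 0.375x_A.
At x_A = 4: x_B = 17.125 − 0.375·4 = 15.625.

15.625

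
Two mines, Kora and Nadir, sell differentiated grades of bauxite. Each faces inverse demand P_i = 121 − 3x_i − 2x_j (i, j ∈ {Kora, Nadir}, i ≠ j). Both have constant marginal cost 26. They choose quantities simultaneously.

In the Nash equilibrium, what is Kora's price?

Mine Kora's profit: π = x_{Kora}(121 − 3x_{Kora} − 2x_{Nadir}) − 26x_{Kora}.
∂π/∂x_{Kora} = 95 − 6x_{Kora} − 2x_{Nadir} = 0 ⇒ x_{Kora} = 95/6 − (1/3)x_{Nadir}.
The game is symmetric, so in equilibrium x_{Nadir} = x_{Kora}: the reaction function gives (4/3)x_{Kora} = 95/6, hence x_{Kora} = 11.875.
P_{Kora} = 121 − 3·11.875 − 2·11.875 = 61.625.

61.625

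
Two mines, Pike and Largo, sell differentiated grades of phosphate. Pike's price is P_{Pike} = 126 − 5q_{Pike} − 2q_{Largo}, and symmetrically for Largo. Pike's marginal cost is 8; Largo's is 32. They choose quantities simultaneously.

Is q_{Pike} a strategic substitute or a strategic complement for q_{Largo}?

Mine Pike's profit: π = q_{Pike}(126 − 5q_{Pike} − 2q_{Largo}) − 8q_{Pike}.
∂π/∂q_{Pike} = 118 − 10q_{Pike} − 2q_{Largo} = 0 ⇒ q_{Pike} = 11.8 − 0.2q_{Largo}.
The best-response slope dq_{Pike}/dq_{Largo} = −0.2 < 0: the reaction function is downward-sloping, so the choices are strategic substitutes.

strategic substitutes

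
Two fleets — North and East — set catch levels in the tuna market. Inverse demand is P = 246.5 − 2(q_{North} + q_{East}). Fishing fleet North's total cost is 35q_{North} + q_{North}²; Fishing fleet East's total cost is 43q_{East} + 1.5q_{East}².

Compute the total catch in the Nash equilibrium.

Fishing fleet North's profit: π = q_{North}(246.5 − 2(q_{North} + q_{East})) − 35q_{North} − q_{North}².
∂π/∂q_{North} = 211.5 − 6q_{North} − 2q_{East} = 0, so q_{North} = 35.25 − (1/3)q_{East}.
For East: ∂π/∂q_{East} = 203.5 − 7q_{East} − 2q_{North} = 0 ⇒ q_{East} = 407/14 − (2/7)q_{North}.
Plugging q_{East} into North's best response: q_{North} = 35.25 − (1/3)(407/14 − (2/7)q_{North}) ⇒ (19/21)q_{North} = 2147/84, so q_{North} = 28.25.
Then q_{East} = 407/14 − (2/7)·28.25 = 21.
Total catch: 28.25 + 21 = 49.25.

49.25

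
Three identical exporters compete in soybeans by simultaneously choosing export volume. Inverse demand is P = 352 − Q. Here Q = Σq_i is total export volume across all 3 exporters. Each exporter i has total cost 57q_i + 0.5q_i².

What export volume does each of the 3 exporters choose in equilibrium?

59

A representative exporter's profit is π_i = q_i(352 − Q) − 57q_i − 0.5q_i², with Q = q_i + Σ_{j≠i} q_j.
First-order condition: 295 − 3q_i − Σ_{j≠i} q_j = 0.
With identical exporters, set every q_j = q: then 295 − 3q − 2q = 0, i.e. q = 295/5 = 59.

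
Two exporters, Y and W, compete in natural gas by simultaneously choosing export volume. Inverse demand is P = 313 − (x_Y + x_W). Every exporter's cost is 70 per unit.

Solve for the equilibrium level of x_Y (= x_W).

81

Exporter Y's profit: π = x_Y(313 − (x_Y + x_W)) − 70x_Y.
∂π/∂x_Y = 243 − 2x_Y − x_W = 0, so x_Y = 121.5 − 0.5x_W.
The game is symmetric, so in equilibrium x_W = x_Y: the reaction function gives 1.5x_Y = 121.5, hence x_Y = 81.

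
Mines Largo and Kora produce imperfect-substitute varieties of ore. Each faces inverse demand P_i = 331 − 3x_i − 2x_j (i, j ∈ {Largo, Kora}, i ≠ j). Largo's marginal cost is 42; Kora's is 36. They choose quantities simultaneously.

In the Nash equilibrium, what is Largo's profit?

Mine Largo's profit: π = x_{Largo}(331 − 3x_{Largo} − 2x_{Kora}) − 42x_{Largo}.
∂π/∂x_{Largo} = 289 − 6x_{Largo} − 2x_{Kora} = 0 ⇒ x_{Largo} = 289/6 − (1/3)x_{Kora}.
Similarly x_{Kora} = 295/6 − (1/3)x_{Largo}.
Solving the two reaction functions simultaneously: (1 − (−1/3)(−1/3))x_{Largo} = 289/6 − (1/3)·(295/6), so (8/9)x_{Largo} = 286/9 and x_{Largo} = 35.75.
Then x_{Kora} = 295/6 − (1/3)·35.75 = 37.25.
P_{Largo} = 331 − 3·35.75 − 2·37.25 = 149.25.
Profit = (149.25 − 42)·35.75 = 3834.1875.

3834.1875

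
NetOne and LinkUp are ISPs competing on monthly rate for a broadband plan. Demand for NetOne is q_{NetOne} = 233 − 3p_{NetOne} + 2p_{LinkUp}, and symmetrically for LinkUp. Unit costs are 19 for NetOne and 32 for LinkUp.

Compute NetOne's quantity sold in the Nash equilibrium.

167.8125

NetOne's profit: π = (p_{NetOne} − 19)(233 − 3p_{NetOne} + 2p_{LinkUp}).
∂π/∂p_{NetOne} = 290 − 6p_{NetOne} + 2p_{LinkUp} = 0 ⇒ p_{NetOne} = 145/3 + (1/3)p_{LinkUp}.
Similarly p_{LinkUp} = 329/6 + (1/3)p_{NetOne}.
Substituting the second reaction function into the first: p_{NetOne} = 145/3 + (1/3)(329/6 + (1/3)p_{NetOne}), which gives (8/9)p_{NetOne} = 1199/18 ⇒ p_{NetOne} = 74.9375.
Then p_{LinkUp} = 329/6 + (1/3)·74.9375 = 79.8125.
q_{NetOne} = 233 − 3·74.9375 + 2·79.8125 = 167.8125.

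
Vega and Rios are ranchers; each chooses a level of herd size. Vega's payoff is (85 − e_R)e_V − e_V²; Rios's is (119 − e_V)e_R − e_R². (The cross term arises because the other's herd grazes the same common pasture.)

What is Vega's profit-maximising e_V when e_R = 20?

32.5

Expanding Vega's payoff: 85e_V − e_Re_V − e_V².
∂π/∂e_V = 85 − e_R − 2e_V = 0, so e_V = 42.5 − 0.5e_R.
At e_R = 20: e_V = 42.5 − 0.5·20 = 32.5.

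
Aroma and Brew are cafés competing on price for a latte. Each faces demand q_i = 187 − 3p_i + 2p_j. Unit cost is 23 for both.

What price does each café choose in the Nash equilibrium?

Aroma's profit: π = (p_{Aroma} − 23)(187 − 3p_{Aroma} + 2p_{Brew}).
∂π/∂p_{Aroma} = 256 − 6p_{Aroma} + 2p_{Brew} = 0 ⇒ p_{Aroma} = 128/3 + (1/3)p_{Brew}.
By symmetry p_{Brew} = p_{Aroma}; substituting into the reaction function, (2/3)p_{Aroma} = 128/3 and p_{Aroma} = 64.

64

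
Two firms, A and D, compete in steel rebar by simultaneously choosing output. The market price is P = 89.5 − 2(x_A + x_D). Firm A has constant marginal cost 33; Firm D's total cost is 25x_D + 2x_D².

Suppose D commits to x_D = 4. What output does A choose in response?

12.125

Firm A's profit: π = x_A(89.5 − 2(x_A + x_D)) − 33x_A.
∂π/∂x_A = 56.5 − 4x_A − 2x_D = 0, so x_A = 14.125 − 0.5x_D.
At x_D = 4: x_A = 14.125 − 0.5·4 = 12.125.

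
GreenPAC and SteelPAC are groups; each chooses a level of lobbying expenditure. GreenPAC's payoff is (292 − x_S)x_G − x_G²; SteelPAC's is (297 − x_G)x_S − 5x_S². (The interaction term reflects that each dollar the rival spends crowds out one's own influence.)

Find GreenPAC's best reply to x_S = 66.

113

Expanding GreenPAC's payoff: 292x_G − x_Sx_G − x_G².
∂π/∂x_G = 292 − x_S − 2x_G = 0, so x_G = 146 − 0.5x_S.
At x_S = 66: x_G = 146 − 0.5·66 = 113.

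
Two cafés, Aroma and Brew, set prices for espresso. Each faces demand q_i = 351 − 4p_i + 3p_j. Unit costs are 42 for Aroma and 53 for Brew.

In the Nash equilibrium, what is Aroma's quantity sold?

256.8

Aroma's profit: π = (p_{Aroma} − 42)(351 − 4p_{Aroma} + 3p_{Brew}).
∂π/∂p_{Aroma} = 519 − 8p_{Aroma} + 3p_{Brew} = 0 ⇒ p_{Aroma} = 64.875 + 0.375p_{Brew}.
Similarly p_{Brew} = 70.375 + 0.375p_{Aroma}.
Solving the two reaction functions simultaneously: (1 − (0.375)(0.375))p_{Aroma} = 64.875 + 0.375·70.375, so (55/64)p_{Aroma} = 5841/64 and p_{Aroma} = 106.2.
Then p_{Brew} = 70.375 + 0.375·106.2 = 110.2.
q_{Aroma} = 351 − 4·106.2 + 3·110.2 = 256.8.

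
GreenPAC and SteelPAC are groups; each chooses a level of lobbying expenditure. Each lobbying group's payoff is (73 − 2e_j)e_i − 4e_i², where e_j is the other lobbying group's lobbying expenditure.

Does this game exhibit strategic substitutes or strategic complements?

strategic substitutes

GreenPAC's payoff is (73 − 2e_S)e_G − 4e_G².
∂π/∂e_G = 73 − 2e_S − 8e_G = 0, so e_G = 9.125 − 0.25e_S.
The best-response slope de_G/de_S = −0.25 < 0: the reaction function is downward-sloping, so the choices are strategic substitutes.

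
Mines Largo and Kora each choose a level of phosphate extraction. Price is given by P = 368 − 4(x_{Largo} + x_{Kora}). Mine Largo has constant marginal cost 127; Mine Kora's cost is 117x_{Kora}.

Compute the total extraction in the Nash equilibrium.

Mine Largo's profit: π = x_{Largo}(368 − 4(x_{Largo} + x_{Kora})) − 127x_{Largo}.
∂π/∂x_{Largo} = 241 − 8x_{Largo} − 4x_{Kora} = 0, so x_{Largo} = 30.125 − 0.5x_{Kora}.
By the same steps for Kora: x_{Kora} = 31.375 − 0.5x_{Largo}.
Solving the two reaction functions simultaneously: (1 − (−0.5)(−0.5))x_{Largo} = 30.125 − 0.5·31.375, so 0.75x_{Largo} = 14.4375 and x_{Largo} = 19.25.
Then x_{Kora} = 31.375 − 0.5·19.25 = 21.75.
Total extraction: 19.25 + 21.75 = 41.

41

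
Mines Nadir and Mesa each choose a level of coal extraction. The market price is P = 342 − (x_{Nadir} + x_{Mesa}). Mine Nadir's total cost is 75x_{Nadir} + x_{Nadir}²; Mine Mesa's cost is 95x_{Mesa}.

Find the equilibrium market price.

Mine Nadir's profit: π = x_{Nadir}(342 − (x_{Nadir} + x_{Mesa})) − 75x_{Nadir} − x_{Nadir}².
∂π/∂x_{Nadir} = 267 − 4x_{Nadir} − x_{Mesa} = 0, so x_{Nadir} = 66.75 − 0.25x_{Mesa}.
For Mesa: ∂π/∂x_{Mesa} = 247 − 2x_{Mesa} − x_{Nadir} = 0 ⇒ x_{Mesa} = 123.5 − 0.5x_{Nadir}.
Plugging x_{Mesa} into Nadir's best response: x_{Nadir} = 66.75 − 0.25(123.5 − 0.5x_{Nadir}) ⇒ 0.875x_{Nadir} = 35.875, so x_{Nadir} = 41.
Then x_{Mesa} = 123.5 − 0.5·41 = 103.
Equilibrium price: P = 342 − 144 = 198.

198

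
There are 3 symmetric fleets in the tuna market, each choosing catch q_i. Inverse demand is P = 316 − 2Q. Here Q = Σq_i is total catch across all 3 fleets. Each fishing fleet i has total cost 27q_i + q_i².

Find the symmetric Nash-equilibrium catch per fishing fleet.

A representative fishing fleet's profit is π_i = q_i(316 − 2Q) − 27q_i − q_i², with Q = q_i + Σ_{j≠i} q_j.
First-order condition: 289 − 6q_i − 2Σ_{j≠i} q_j = 0.
With identical fishing fleets, set every q_j = q: then 289 − 6q − 4q = 0, i.e. q = 289/10 = 28.9.

28.9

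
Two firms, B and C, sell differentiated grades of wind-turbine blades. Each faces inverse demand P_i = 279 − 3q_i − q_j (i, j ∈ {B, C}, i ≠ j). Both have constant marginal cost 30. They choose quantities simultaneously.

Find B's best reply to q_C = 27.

37

Firm B's profit: π = q_B(279 − 3q_B − q_C) − 30q_B.
∂π/∂q_B = 249 − 6q_B − q_C = 0 ⇒ q_B = 41.5 − (1/6)q_C.
At q_C = 27: q_B = 41.5 − (1/6)·27 = 37.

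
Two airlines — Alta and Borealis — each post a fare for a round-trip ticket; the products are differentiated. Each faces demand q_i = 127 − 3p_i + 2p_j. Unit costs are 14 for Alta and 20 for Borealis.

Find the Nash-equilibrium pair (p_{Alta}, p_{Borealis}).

Alta's profit: π = (p_{Alta} − 14)(127 − 3p_{Alta} + 2p_{Borealis}).
∂π/∂p_{Alta} = 169 − 6p_{Alta} + 2p_{Borealis} = 0 ⇒ p_{Alta} = 169/6 + (1/3)p_{Borealis}.
Similarly p_{Borealis} = 187/6 + (1/3)p_{Alta}.
Plugging p_{Borealis} into Alta's best response: p_{Alta} = 169/6 + (1/3)(187/6 + (1/3)p_{Alta}) ⇒ (8/9)p_{Alta} = 347/9, so p_{Alta} = 43.375.
Then p_{Borealis} = 187/6 + (1/3)·43.375 = 45.625.

43.375, 45.625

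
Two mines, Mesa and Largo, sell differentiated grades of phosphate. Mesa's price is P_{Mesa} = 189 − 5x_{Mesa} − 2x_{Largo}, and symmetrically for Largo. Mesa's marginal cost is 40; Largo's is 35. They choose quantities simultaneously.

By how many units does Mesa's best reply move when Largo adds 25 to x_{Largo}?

Mine Mesa's profit: π = x_{Mesa}(189 − 5x_{Mesa} − 2x_{Largo}) − 40x_{Mesa}.
∂π/∂x_{Mesa} = 149 − 10x_{Mesa} − 2x_{Largo} = 0 ⇒ x_{Mesa} = 14.9 − 0.2x_{Largo}.
The reaction-function slope is −0.2, so a 25-unit rise in x_{Largo} moves x_{Mesa} by −0.2 × 25 = −5. Mesa's best response falls — the actions are strategic substitutes.

-5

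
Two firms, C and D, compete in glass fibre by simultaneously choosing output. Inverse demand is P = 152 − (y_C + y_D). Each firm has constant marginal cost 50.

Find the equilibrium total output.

68

Firm C's profit: π = y_C(152 − (y_C + y_D)) − 50y_C.
∂π/∂y_C = 102 − 2y_C − y_D = 0, so y_C = 51 − 0.5y_D.
Setting y_C = y_D in the reaction function: y_C = 51 − 0.5y_C, so y_C = 51 / 1.5 = 34.
Total output: 34 + 34 = 68.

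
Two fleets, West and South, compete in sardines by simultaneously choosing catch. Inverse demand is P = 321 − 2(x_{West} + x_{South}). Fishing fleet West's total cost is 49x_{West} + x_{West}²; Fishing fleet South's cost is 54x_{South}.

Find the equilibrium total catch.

Fishing fleet West's profit: π = x_{West}(321 − 2(x_{West} + x_{South})) − 49x_{West} − x_{West}².
∂π/∂x_{West} = 272 − 6x_{West} − 2x_{South} = 0, so x_{West} = 136/3 − (1/3)x_{South}.
For South: ∂π/∂x_{South} = 267 − 4x_{South} − 2x_{West} = 0 ⇒ x_{South} = 66.75 − 0.5x_{West}.
Substituting the second reaction function into the first: x_{West} = 136/3 − (1/3)(66.75 − 0.5x_{West}), which gives (5/6)x_{West} = 277/12 ⇒ x_{West} = 27.7.
Then x_{South} = 66.75 − 0.5·27.7 = 52.9.
Total catch: 27.7 + 52.9 = 80.6.

80.6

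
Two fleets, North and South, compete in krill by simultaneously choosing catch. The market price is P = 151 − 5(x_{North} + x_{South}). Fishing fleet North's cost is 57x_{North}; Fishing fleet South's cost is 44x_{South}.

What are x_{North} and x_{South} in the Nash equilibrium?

Fishing fleet North's profit: π = x_{North}(151 − 5(x_{North} + x_{South})) − 57x_{North}.
∂π/∂x_{North} = 94 − 10x_{North} − 5x_{South} = 0, so x_{North} = 9.4 − 0.5x_{South}.
By the same steps for South: x_{South} = 10.7 − 0.5x_{North}.
Plugging x_{South} into North's best response: x_{North} = 9.4 − 0.5(10.7 − 0.5x_{North}) ⇒ 0.75x_{North} = 4.05, so x_{North} = 5.4.
Then x_{South} = 10.7 − 0.5·5.4 = 8.

5.4, 8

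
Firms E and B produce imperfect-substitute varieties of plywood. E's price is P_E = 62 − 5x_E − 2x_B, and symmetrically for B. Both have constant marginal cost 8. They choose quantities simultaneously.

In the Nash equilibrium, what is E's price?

Firm E's profit: π = x_E(62 − 5x_E − 2x_B) − 8x_E.
∂π/∂x_E = 54 − 10x_E − 2x_B = 0 ⇒ x_E = 5.4 − 0.2x_B.
By symmetry x_B = x_E; substituting into the reaction function, 1.2x_E = 5.4 and x_E = 4.5.
P_E = 62 − 5·4.5 − 2·4.5 = 30.5.

30.5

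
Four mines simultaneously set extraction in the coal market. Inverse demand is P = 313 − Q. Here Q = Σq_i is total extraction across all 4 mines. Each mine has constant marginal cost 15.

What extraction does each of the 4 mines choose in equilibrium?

59.6

A representative mine's profit is π_i = q_i(313 − Q) − 15q_i, with Q = q_i + Σ_{j≠i} q_j.
First-order condition: 298 − 2q_i − Σ_{j≠i} q_j = 0.
With identical mines, set every q_j = q: then 298 − 2q − 3q = 0, i.e. q = 298/5 = 59.6.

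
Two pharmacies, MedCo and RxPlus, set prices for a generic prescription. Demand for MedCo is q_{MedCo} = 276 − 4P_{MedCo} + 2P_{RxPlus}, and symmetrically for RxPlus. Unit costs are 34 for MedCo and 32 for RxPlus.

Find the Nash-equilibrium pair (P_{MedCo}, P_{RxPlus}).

68.4, 67.6

MedCo's profit: π = (P_{MedCo} − 34)(276 − 4P_{MedCo} + 2P_{RxPlus}).
∂π/∂P_{MedCo} = 412 − 8P_{MedCo} + 2P_{RxPlus} = 0 ⇒ P_{MedCo} = 51.5 + 0.25P_{RxPlus}.
Similarly P_{RxPlus} = 50.5 + 0.25P_{MedCo}.
Solving the two reaction functions simultaneously: (1 − (0.25)(0.25))P_{MedCo} = 51.5 + 0.25·50.5, so 0.9375P_{MedCo} = 64.125 and P_{MedCo} = 68.4.
Then P_{RxPlus} = 50.5 + 0.25·68.4 = 67.6.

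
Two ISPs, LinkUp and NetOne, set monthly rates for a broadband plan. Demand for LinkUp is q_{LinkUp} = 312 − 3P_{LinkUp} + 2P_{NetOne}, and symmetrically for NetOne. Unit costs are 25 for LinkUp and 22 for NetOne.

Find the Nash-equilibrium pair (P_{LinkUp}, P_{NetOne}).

LinkUp's profit: π = (P_{LinkUp} − 25)(312 − 3P_{LinkUp} + 2P_{NetOne}).
∂π/∂P_{LinkUp} = 387 − 6P_{LinkUp} + 2P_{NetOne} = 0 ⇒ P_{LinkUp} = 64.5 + (1/3)P_{NetOne}.
Similarly P_{NetOne} = 63 + (1/3)P_{LinkUp}.
Substituting the second reaction function into the first: P_{LinkUp} = 64.5 + (1/3)(63 + (1/3)P_{LinkUp}), which gives (8/9)P_{LinkUp} = 85.5 ⇒ P_{LinkUp} = 96.1875.
Then P_{NetOne} = 63 + (1/3)·96.1875 = 95.0625.

96.1875, 95.0625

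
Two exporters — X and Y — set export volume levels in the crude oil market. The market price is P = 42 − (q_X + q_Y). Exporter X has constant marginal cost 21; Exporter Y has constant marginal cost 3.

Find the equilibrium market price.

Exporter X's profit: π = q_X(42 − (q_X + q_Y)) − 21q_X.
∂π/∂q_X = 21 − 2q_X − q_Y = 0, so q_X = 10.5 − 0.5q_Y.
By the same steps for Y: q_Y = 19.5 − 0.5q_X.
Substituting the second reaction function into the first: q_X = 10.5 − 0.5(19.5 − 0.5q_X), which gives 0.75q_X = 0.75 ⇒ q_X = 1.
Then q_Y = 19.5 − 0.5·1 = 19.
Equilibrium price: P = 42 − 20 = 22.

22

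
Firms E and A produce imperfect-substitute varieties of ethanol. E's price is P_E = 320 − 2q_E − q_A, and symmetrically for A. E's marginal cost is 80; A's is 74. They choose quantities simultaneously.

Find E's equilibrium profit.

4531.52

Firm E's profit: π = q_E(320 − 2q_E − q_A) − 80q_E.
∂π/∂q_E = 240 − 4q_E − q_A = 0 ⇒ q_E = 60 − 0.25q_A.
Similarly q_A = 61.5 − 0.25q_E.
Solving the two reaction functions simultaneously: (1 − (−0.25)(−0.25))q_E = 60 − 0.25·61.5, so 0.9375q_E = 44.625 and q_E = 47.6.
Then q_A = 61.5 − 0.25·47.6 = 49.6.
P_E = 320 − 2·47.6 − 49.6 = 175.2.
Profit = (175.2 − 80)·47.6 = 4531.52.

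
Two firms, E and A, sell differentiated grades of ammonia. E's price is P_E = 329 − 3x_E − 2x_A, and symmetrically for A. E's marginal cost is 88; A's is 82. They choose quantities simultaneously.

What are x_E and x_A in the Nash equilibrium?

Firm E's profit: π = x_E(329 − 3x_E − 2x_A) − 88x_E.
∂π/∂x_E = 241 − 6x_E − 2x_A = 0 ⇒ x_E = 241/6 − (1/3)x_A.
Similarly x_A = 247/6 − (1/3)x_E.
Substituting the second reaction function into the first: x_E = 241/6 − (1/3)(247/6 − (1/3)x_E), which gives (8/9)x_E = 238/9 ⇒ x_E = 29.75.
Then x_A = 247/6 − (1/3)·29.75 = 31.25.

29.75, 31.25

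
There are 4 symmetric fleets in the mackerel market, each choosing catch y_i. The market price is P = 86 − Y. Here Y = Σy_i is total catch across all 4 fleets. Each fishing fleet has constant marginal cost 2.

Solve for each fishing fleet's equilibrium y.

16.8

A representative fishing fleet's profit is π_i = y_i(86 − Y) − 2y_i, with Y = y_i + Σ_{j≠i} y_j.
First-order condition: 84 − 2y_i − Σ_{j≠i} y_j = 0.
With identical fishing fleets, set every y_j = y: then 84 − 2y − 3y = 0, i.e. y = 84/5 = 16.8.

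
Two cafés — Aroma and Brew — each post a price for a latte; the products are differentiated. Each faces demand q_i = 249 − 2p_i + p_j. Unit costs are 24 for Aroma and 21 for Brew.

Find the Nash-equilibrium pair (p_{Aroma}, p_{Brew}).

98.6, 97.4

Aroma's profit: π = (p_{Aroma} − 24)(249 − 2p_{Aroma} + p_{Brew}).
∂π/∂p_{Aroma} = 297 − 4p_{Aroma} + p_{Brew} = 0 ⇒ p_{Aroma} = 74.25 + 0.25p_{Brew}.
Similarly p_{Brew} = 72.75 + 0.25p_{Aroma}.
Substituting the second reaction function into the first: p_{Aroma} = 74.25 + 0.25(72.75 + 0.25p_{Aroma}), which gives 0.9375p_{Aroma} = 92.4375 ⇒ p_{Aroma} = 98.6.
Then p_{Brew} = 72.75 + 0.25·98.6 = 97.4.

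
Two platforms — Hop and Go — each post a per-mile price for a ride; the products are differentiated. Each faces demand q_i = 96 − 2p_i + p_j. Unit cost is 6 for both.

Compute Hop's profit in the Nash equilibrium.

Hop's profit: π = (p_{Hop} − 6)(96 − 2p_{Hop} + p_{Go}).
∂π/∂p_{Hop} = 108 − 4p_{Hop} + p_{Go} = 0 ⇒ p_{Hop} = 27 + 0.25p_{Go}.
Setting p_{Hop} = p_{Go} in the reaction function: p_{Hop} = 27 + 0.25p_{Hop}, so p_{Hop} = 27 / 0.75 = 36.
q_{Hop} = 96 − 2·36 + 36 = 60.
Profit = (36 − 6)·60 = 1800.

1800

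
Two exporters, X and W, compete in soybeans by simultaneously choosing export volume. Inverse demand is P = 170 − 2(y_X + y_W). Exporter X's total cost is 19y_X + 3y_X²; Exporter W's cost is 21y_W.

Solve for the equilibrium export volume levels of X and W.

8.5, 33

Exporter X's profit: π = y_X(170 − 2(y_X + y_W)) − 19y_X − 3y_X².
∂π/∂y_X = 151 − 10y_X − 2y_W = 0, so y_X = 15.1 − 0.2y_W.
For W: ∂π/∂y_W = 149 − 4y_W − 2y_X = 0 ⇒ y_W = 37.25 − 0.5y_X.
Plugging y_W into X's best response: y_X = 15.1 − 0.2(37.25 − 0.5y_X) ⇒ 0.9y_X = 7.65, so y_X = 8.5.
Then y_W = 37.25 − 0.5·8.5 = 33.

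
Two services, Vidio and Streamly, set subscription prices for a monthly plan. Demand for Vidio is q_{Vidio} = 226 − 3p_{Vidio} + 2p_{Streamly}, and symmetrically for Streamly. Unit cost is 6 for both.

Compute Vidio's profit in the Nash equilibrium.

Vidio's profit: π = (p_{Vidio} − 6)(226 − 3p_{Vidio} + 2p_{Streamly}).
∂π/∂p_{Vidio} = 244 − 6p_{Vidio} + 2p_{Streamly} = 0 ⇒ p_{Vidio} = 122/3 + (1/3)p_{Streamly}.
Setting p_{Vidio} = p_{Streamly} in the reaction function: p_{Vidio} = 122/3 + (1/3)p_{Vidio}, so p_{Vidio} = (122/3) / (2/3) = 61.
q_{Vidio} = 226 − 3·61 + 2·61 = 165.
Profit = (61 − 6)·165 = 9075.

9075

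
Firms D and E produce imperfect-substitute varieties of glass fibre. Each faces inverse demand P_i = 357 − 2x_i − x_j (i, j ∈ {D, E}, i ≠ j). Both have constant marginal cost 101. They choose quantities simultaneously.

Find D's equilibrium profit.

Firm D's profit: π = x_D(357 − 2x_D − x_E) − 101x_D.
∂π/∂x_D = 256 − 4x_D − x_E = 0 ⇒ x_D = 64 − 0.25x_E.
The game is symmetric, so in equilibrium x_E = x_D: the reaction function gives 1.25x_D = 64, hence x_D = 51.2.
P_D = 357 − 2·51.2 − 51.2 = 203.4.
Profit = (203.4 − 101)·51.2 = 5242.88.

5242.88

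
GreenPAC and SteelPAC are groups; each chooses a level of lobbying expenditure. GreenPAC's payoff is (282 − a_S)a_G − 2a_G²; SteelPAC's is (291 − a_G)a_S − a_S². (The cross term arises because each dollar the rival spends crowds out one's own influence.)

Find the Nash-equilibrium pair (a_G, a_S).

Expanding GreenPAC's payoff: 282a_G − a_Sa_G − 2a_G².
∂π/∂a_G = 282 − a_S − 4a_G = 0, so a_G = 70.5 − 0.25a_S.
Likewise for SteelPAC: a_S = 145.5 − 0.5a_G.
Substituting the second reaction function into the first: a_G = 70.5 − 0.25(145.5 − 0.5a_G), which gives 0.875a_G = 34.125 ⇒ a_G = 39.
Then a_S = 145.5 − 0.5·39 = 126.

39, 126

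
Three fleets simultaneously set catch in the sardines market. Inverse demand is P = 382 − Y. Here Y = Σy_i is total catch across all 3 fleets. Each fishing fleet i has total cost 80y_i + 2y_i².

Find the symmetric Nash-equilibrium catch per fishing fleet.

37.75

A representative fishing fleet's profit is π_i = y_i(382 − Y) − 80y_i − 2y_i², with Y = y_i + Σ_{j≠i} y_j.
First-order condition: 302 − 6y_i − Σ_{j≠i} y_j = 0.
In a symmetric equilibrium every fishing fleet chooses the same y, so Σ_{j≠i} y_j = 2y. The condition becomes 302 − 8y = 0, giving y = 302/8 = 37.75.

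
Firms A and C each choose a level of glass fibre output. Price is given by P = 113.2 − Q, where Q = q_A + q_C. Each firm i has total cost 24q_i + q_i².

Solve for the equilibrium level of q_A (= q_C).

Firm A's profit: π = q_A(113.2 − (q_A + q_C)) − 24q_A − q_A².
∂π/∂q_A = 89.2 − 4q_A − q_C = 0, so q_A = 22.3 − 0.25q_C.
By symmetry q_C = q_A; substituting into the reaction function, 1.25q_A = 22.3 and q_A = 17.84.

17.84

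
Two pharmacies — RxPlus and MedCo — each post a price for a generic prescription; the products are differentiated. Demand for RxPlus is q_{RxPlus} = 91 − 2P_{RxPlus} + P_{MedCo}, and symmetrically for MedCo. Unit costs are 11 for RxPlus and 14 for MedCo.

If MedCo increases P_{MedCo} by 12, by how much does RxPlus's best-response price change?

RxPlus's profit: π = (P_{RxPlus} − 11)(91 − 2P_{RxPlus} + P_{MedCo}).
∂π/∂P_{RxPlus} = 113 − 4P_{RxPlus} + P_{MedCo} = 0 ⇒ P_{RxPlus} = 28.25 + 0.25P_{MedCo}.
The reaction-function slope is 0.25, so a 12-unit rise in P_{MedCo} moves P_{RxPlus} by 0.25 × 12 = 3. RxPlus's best response rises — the actions are strategic complements.

3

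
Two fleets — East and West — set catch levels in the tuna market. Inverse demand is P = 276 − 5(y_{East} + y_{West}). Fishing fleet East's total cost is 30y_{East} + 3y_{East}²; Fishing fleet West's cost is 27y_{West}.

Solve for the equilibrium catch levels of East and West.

9, 20.4

Fishing fleet East's profit: π = y_{East}(276 − 5(y_{East} + y_{West})) − 30y_{East} − 3y_{East}².
∂π/∂y_{East} = 246 − 16y_{East} − 5y_{West} = 0, so y_{East} = 15.375 − 0.3125y_{West}.
For West: ∂π/∂y_{West} = 249 − 10y_{West} − 5y_{East} = 0 ⇒ y_{West} = 24.9 − 0.5y_{East}.
Solving the two reaction functions simultaneously: (1 − (−0.3125)(−0.5))y_{East} = 15.375 − 0.3125·24.9, so (27/32)y_{East} = 243/32 and y_{East} = 9.
Then y_{West} = 24.9 − 0.5·9 = 20.4.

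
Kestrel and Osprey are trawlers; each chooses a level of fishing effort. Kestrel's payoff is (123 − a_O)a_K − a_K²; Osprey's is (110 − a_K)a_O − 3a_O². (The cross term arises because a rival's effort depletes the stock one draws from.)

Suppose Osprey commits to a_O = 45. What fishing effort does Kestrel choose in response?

39

Expanding Kestrel's payoff: 123a_K − a_Oa_K − a_K².
∂π/∂a_K = 123 − a_O − 2a_K = 0, so a_K = 61.5 − 0.5a_O.
At a_O = 45: a_K = 61.5 − 0.5·45 = 39.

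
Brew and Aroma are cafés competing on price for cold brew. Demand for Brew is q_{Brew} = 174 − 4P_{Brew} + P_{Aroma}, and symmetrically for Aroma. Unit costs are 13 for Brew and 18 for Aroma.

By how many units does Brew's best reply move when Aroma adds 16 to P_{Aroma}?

2

Brew's profit: π = (P_{Brew} − 13)(174 − 4P_{Brew} + P_{Aroma}).
∂π/∂P_{Brew} = 226 − 8P_{Brew} + P_{Aroma} = 0 ⇒ P_{Brew} = 28.25 + 0.125P_{Aroma}.
The reaction-function slope is 0.125, so a 16-unit rise in P_{Aroma} moves P_{Brew} by 0.125 × 16 = 2. Brew's best response rises — the actions are strategic complements.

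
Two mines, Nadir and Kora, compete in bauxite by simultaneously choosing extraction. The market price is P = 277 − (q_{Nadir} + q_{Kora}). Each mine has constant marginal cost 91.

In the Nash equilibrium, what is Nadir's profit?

3844

Mine Nadir's profit: π = q_{Nadir}(277 − (q_{Nadir} + q_{Kora})) − 91q_{Nadir}.
∂π/∂q_{Nadir} = 186 − 2q_{Nadir} − q_{Kora} = 0, so q_{Nadir} = 93 − 0.5q_{Kora}.
The game is symmetric, so in equilibrium q_{Kora} = q_{Nadir}: the reaction function gives 1.5q_{Nadir} = 93, hence q_{Nadir} = 62.
Price P = 277 − 124 = 153.
Nadir's profit: (153 − 91)·62 = 3844.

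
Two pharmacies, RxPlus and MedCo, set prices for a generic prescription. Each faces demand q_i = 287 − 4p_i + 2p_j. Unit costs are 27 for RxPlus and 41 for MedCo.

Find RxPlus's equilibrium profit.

6625.96

RxPlus's profit: π = (p_{RxPlus} − 27)(287 − 4p_{RxPlus} + 2p_{MedCo}).
∂π/∂p_{RxPlus} = 395 − 8p_{RxPlus} + 2p_{MedCo} = 0 ⇒ p_{RxPlus} = 49.375 + 0.25p_{MedCo}.
Similarly p_{MedCo} = 56.375 + 0.25p_{RxPlus}.
Plugging p_{MedCo} into RxPlus's best response: p_{RxPlus} = 49.375 + 0.25(56.375 + 0.25p_{RxPlus}) ⇒ 0.9375p_{RxPlus} = 2031/32, so p_{RxPlus} = 67.7.
Then p_{MedCo} = 56.375 + 0.25·67.7 = 73.3.
q_{RxPlus} = 287 − 4·67.7 + 2·73.3 = 162.8.
Profit = (67.7 − 27)·162.8 = 6625.96.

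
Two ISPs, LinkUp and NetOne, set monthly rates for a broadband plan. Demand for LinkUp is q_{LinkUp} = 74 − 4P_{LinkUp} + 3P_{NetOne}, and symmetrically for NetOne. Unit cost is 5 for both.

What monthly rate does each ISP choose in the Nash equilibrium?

18.8

LinkUp's profit: π = (P_{LinkUp} − 5)(74 − 4P_{LinkUp} + 3P_{NetOne}).
∂π/∂P_{LinkUp} = 94 − 8P_{LinkUp} + 3P_{NetOne} = 0 ⇒ P_{LinkUp} = 11.75 + 0.375P_{NetOne}.
Setting P_{LinkUp} = P_{NetOne} in the reaction function: P_{LinkUp} = 11.75 + 0.375P_{LinkUp}, so P_{LinkUp} = 11.75 / 0.625 = 18.8.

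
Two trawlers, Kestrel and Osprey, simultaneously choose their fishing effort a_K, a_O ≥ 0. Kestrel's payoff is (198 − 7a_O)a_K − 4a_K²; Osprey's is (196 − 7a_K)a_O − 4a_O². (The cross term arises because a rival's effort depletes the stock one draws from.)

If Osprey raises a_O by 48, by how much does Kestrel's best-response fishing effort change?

-42

Expanding Kestrel's payoff: 198a_K − 7a_Oa_K − 4a_K².
∂π/∂a_K = 198 − 7a_O − 8a_K = 0, so a_K = 24.75 − 0.875a_O.
The reaction-function slope is −0.875, so a 48-unit rise in a_O moves a_K by −0.875 × 48 = −42. Kestrel's best response falls — the actions are strategic substitutes.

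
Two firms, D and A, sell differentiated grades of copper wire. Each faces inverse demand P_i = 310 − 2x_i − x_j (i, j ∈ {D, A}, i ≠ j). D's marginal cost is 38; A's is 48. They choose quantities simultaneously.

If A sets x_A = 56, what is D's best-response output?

54

Firm D's profit: π = x_D(310 − 2x_D − x_A) − 38x_D.
∂π/∂x_D = 272 − 4x_D − x_A = 0 ⇒ x_D = 68 − 0.25x_A.
At x_A = 56: x_D = 68 − 0.25·56 = 54.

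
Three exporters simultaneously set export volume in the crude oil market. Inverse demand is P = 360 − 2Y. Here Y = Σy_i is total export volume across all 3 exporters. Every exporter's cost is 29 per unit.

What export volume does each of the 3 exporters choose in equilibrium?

41.375

A representative exporter's profit is π_i = y_i(360 − 2Y) − 29y_i, with Y = y_i + Σ_{j≠i} y_j.
First-order condition: 331 − 4y_i − 2Σ_{j≠i} y_j = 0.
Imposing symmetry (y_j = y for all j) turns Σ_{j≠i} y_j into 2y, so 331 = 8y and y = 41.375.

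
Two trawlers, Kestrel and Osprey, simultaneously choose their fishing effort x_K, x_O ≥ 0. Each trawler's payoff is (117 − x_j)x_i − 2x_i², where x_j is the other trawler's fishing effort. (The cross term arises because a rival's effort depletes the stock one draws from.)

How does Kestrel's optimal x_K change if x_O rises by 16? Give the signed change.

Kestrel's payoff is (117 − x_O)x_K − 2x_K².
∂π/∂x_K = 117 − x_O − 4x_K = 0, so x_K = 29.25 − 0.25x_O.
The reaction-function slope is −0.25, so a 16-unit rise in x_O moves x_K by −0.25 × 16 = −4. Kestrel's best response falls — the actions are strategic substitutes.

-4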